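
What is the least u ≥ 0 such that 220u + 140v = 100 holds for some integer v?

Euclid: 220 = 1·140 + 80; 140 = 1·80 + 60; 80 = 1·60 + 20; 60 = 3·20 + 0 → gcd = 20; 100 = 20·5.
Back-substitution yields 220·(2) + 140·(-3) = 20, so one solution is u = 2·5 = 10, v = -3·5 = -15.
Solutions in u differ by 140/20 = 7; the one in [0, 7) is 10 mod 7 = 3.

3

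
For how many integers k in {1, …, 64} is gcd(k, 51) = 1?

41

Prime factors of 51: 3, 17. Count integers ≤ 64 divisible by none of them.
By inclusion–exclusion: 64 − ⌊64/3⌋ − ⌊64/17⌋ + ⌊64/51⌋ = 41.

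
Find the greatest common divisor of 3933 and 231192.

3933 = 3² · 19 · 23
231192 = 2³ · 3² · 13² · 19
Common: 3² · 19 = 171

171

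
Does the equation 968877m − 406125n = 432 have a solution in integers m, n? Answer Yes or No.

gcd(968877, 406125): 968877 = 2·406125 + 156627; 406125 = 2·156627 + 92871; 156627 = 1·92871 + 63756; 92871 = 1·63756 + 29115; 63756 = 2·29115 + 5526; 29115 = 5·5526 + 1485; 5526 = 3·1485 + 1071; 1485 = 1·1071 + 414; 1071 = 2·414 + 243; 414 = 1·243 + 171; 243 = 1·171 + 72; 171 = 2·72 + 27; 72 = 2·27 + 18; 27 = 1·18 + 9; 18 = 2·9 + 0 → 9
9 divides 432, so a solution exists.

Yes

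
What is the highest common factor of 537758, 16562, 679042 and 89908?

338

gcd(537758, 16562): 537758 = 32·16562 + 7774; 16562 = 2·7774 + 1014; 7774 = 7·1014 + 676; 1014 = 1·676 + 338; 676 = 2·338 + 0 → 338
gcd(338, 679042): 679042 = 2009·338 + 0 → 338
gcd(338, 89908): 89908 = 266·338 + 0 → 338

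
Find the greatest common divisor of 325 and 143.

13

325 = 5² · 13
143 = 11 · 13
Common: 13 = 13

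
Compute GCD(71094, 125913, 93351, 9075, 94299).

3

71094 = 2 · 3 · 17² · 41; 125913 = 3 · 19 · 47²; 93351 = 3 · 29² · 37; 9075 = 3 · 5² · 11²; 94299 = 3 · 17 · 43²
gcd takes min exponent of each prime: 3 = 3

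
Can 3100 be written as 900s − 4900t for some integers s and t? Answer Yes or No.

Yes

By Bézout, 900s − 4900t = 3100 has integer solutions iff gcd(900, 4900) | 3100.
Euclid: 4900 = 5·900 + 400; 900 = 2·400 + 100; 400 = 4·100 + 0. gcd = 100; 3100 mod 100 = 0. Yes.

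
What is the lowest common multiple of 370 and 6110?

gcd first: 6110 = 16·370 + 190; 370 = 1·190 + 180; 190 = 1·180 + 10; 180 = 18·10 + 0 → gcd = 10
lcm = 370·6110/gcd = 2260700/10 = 226070

226070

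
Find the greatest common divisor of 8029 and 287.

7

Euclid: 8029 = 27·287 + 280; 287 = 1·280 + 7; 280 = 40·7 + 0. Last nonzero remainder: 7.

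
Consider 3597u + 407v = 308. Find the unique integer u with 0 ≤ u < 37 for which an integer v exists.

20

Reduce mod 407: 3597u ≡ 308 (mod 407). With g = gcd(3597, 407) = 11 dividing 308, divide through: 327u ≡ 28 (mod 37).
Since gcd(327, 37) = 1, u ≡ 28·(327)⁻¹ ≡ 20 (mod 37). Smallest non-negative: 20.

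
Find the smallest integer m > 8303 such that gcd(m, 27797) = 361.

8664

Multiples of 361 above 8303: 361·24, 361·25, … . Need the cofactor coprime to 27797/361 = 77.
Checking s = 24, 25, … the first with gcd(s, 77) = 1 is s = 24, giving 8664.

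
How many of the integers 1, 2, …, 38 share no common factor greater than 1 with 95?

Prime factors of 95: 5, 19. Count integers ≤ 38 divisible by none of them.
By inclusion–exclusion: 38 − ⌊38/5⌋ − ⌊38/19⌋ + ⌊38/95⌋ = 29.

29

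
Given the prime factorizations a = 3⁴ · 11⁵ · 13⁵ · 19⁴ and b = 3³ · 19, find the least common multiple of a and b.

max exponent per prime: 3⁴ · 11⁵ · 13⁵ · 19⁴ = 631218341799416943

631218341799416943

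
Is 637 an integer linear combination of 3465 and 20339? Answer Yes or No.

gcd(3465, 20339): 20339 = 5·3465 + 3014; 3465 = 1·3014 + 451; 3014 = 6·451 + 308; 451 = 1·308 + 143; 308 = 2·143 + 22; 143 = 6·22 + 11; 22 = 2·11 + 0 → 11
11 does not divide 637, so a solution does not exist.

No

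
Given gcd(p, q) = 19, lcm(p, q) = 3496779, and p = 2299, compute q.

p·q = gcd·lcm = 19·3496779 = 66438801, so q = 66438801/2299 = 28899.

28899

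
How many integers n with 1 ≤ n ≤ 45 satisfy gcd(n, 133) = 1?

Prime factors of 133: 7, 19. Count integers ≤ 45 divisible by none of them.
By inclusion–exclusion: 45 − ⌊45/7⌋ − ⌊45/19⌋ + ⌊45/133⌋ = 37.

37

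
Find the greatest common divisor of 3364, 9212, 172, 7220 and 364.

4

gcd(3364, 9212): 9212 = 2·3364 + 2484; 3364 = 1·2484 + 880; 2484 = 2·880 + 724; 880 = 1·724 + 156; 724 = 4·156 + 100; 156 = 1·100 + 56; 100 = 1·56 + 44; 56 = 1·44 + 12; 44 = 3·12 + 8; 12 = 1·8 + 4; 8 = 2·4 + 0 → 4
gcd(4, 172): 172 = 43·4 + 0 → 4
gcd(4, 7220): 7220 = 1805·4 + 0 → 4
gcd(4, 364): 364 = 91·4 + 0 → 4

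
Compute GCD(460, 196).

460 = 2² · 5 · 23
196 = 2² · 7²
Common: 2² = 4

4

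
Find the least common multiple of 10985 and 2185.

10985 = 5 · 13³; 2185 = 5 · 19 · 23
max exponents: 5 · 13³ · 19 · 23 = 4800445

4800445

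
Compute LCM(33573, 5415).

167865

33573 = 3 · 19² · 31; 5415 = 3 · 5 · 19²
max exponents: 3 · 5 · 19² · 31 = 167865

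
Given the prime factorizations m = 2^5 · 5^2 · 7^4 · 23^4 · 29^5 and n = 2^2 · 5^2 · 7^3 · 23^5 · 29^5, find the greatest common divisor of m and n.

min exponent per shared prime: 2^2 · 5^2 · 7^3 · 23^4 · 29^5 = 196877213342698700

196877213342698700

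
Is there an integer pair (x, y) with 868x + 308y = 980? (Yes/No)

Yes

By Bézout, 868x + 308y = 980 has integer solutions iff gcd(868, 308) | 980.
Euclid: 868 = 2·308 + 252; 308 = 1·252 + 56; 252 = 4·56 + 28; 56 = 2·28 + 0. gcd = 28; 980 mod 28 = 0. Yes.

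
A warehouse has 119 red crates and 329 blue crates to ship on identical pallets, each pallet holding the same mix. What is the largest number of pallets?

Euclid: 329 = 2·119 + 91; 119 = 1·91 + 28; 91 = 3·28 + 7; 28 = 4·7 + 0. Last nonzero remainder: 7.

7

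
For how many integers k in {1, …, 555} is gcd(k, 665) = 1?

360

Prime factors of 665: 5, 7, 19. Count integers ≤ 555 divisible by none of them.
By inclusion–exclusion: 555 − ⌊555/5⌋ − ⌊555/7⌋ − ⌊555/19⌋ + ⌊555/35⌋ + ⌊555/95⌋ + ⌊555/133⌋ − ⌊555/665⌋ = 360.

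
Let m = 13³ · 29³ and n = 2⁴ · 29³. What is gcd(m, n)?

24389

min exponent per shared prime: 29³ = 24389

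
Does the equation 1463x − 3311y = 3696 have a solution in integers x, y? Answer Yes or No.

Yes

gcd(1463, 3311): 3311 = 2·1463 + 385; 1463 = 3·385 + 308; 385 = 1·308 + 77; 308 = 4·77 + 0 → 77
77 divides 3696, so a solution exists.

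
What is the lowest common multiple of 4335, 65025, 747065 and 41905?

4335 = 3 · 5 · 17²; 65025 = 3² · 5² · 17²; 747065 = 5 · 11 · 17² · 47; 41905 = 5 · 17² · 29
lcm takes max exponent of each prime: 3² · 5² · 11 · 17² · 29 · 47 = 974919825

974919825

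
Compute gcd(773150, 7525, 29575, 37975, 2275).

gcd(773150, 7525): 773150 = 102·7525 + 5600; 7525 = 1·5600 + 1925; 5600 = 2·1925 + 1750; 1925 = 1·1750 + 175; 1750 = 10·175 + 0 → 175
gcd(175, 29575): 29575 = 169·175 + 0 → 175
gcd(175, 37975): 37975 = 217·175 + 0 → 175
gcd(175, 2275): 2275 = 13·175 + 0 → 175

175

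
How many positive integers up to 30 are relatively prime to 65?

22

65 = 5·13. Inclusion–exclusion on these primes:
30 − ⌊30/5⌋ − ⌊30/13⌋ + ⌊30/65⌋ = 22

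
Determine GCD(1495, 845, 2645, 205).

5

gcd(1495, 845): 1495 = 1·845 + 650; 845 = 1·650 + 195; 650 = 3·195 + 65; 195 = 3·65 + 0 → 65
gcd(65, 2645): 2645 = 40·65 + 45; 65 = 1·45 + 20; 45 = 2·20 + 5; 20 = 4·5 + 0 → 5
gcd(5, 205): 205 = 41·5 + 0 → 5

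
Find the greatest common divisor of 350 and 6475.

175

Euclid: 6475 = 18·350 + 175; 350 = 2·175 + 0. Last nonzero remainder: 175.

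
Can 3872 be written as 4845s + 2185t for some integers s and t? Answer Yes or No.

No

gcd(4845, 2185): 4845 = 2·2185 + 475; 2185 = 4·475 + 285; 475 = 1·285 + 190; 285 = 1·190 + 95; 190 = 2·95 + 0 → 95
95 does not divide 3872, so a solution does not exist.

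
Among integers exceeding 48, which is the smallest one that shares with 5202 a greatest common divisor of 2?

50

5202 = 2·2601. Any t with gcd(t, 5202) = 2 is a multiple of 2, say 2s, with s coprime to 2601.
Need s > 48/2, so s ≥ 25. First s ≥ 25 with gcd(s, 2601) = 1 is s = 25. Thus t = 2·25 = 50.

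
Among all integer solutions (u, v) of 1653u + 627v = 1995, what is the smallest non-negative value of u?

5

Reduce mod 627: 1653u ≡ 1995 (mod 627). With g = gcd(1653, 627) = 57 dividing 1995, divide through: 29u ≡ 35 (mod 11).
Since gcd(29, 11) = 1, u ≡ 35·(29)⁻¹ ≡ 5 (mod 11). Smallest non-negative: 5.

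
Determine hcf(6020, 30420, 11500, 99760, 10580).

20

6020 = 2² · 5 · 7 · 43; 30420 = 2² · 3² · 5 · 13²; 11500 = 2² · 5³ · 23; 99760 = 2⁴ · 5 · 29 · 43; 10580 = 2² · 5 · 23²
gcd takes min exponent of each prime: 2² · 5 = 20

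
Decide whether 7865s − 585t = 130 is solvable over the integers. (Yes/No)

By Bézout, 7865s − 585t = 130 has integer solutions iff gcd(7865, 585) | 130.
Euclid: 7865 = 13·585 + 260; 585 = 2·260 + 65; 260 = 4·65 + 0. gcd = 65; 130 mod 65 = 0. Yes.

Yes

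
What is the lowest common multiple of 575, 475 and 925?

404225

575 = 5² · 23; 475 = 5² · 19; 925 = 5² · 37
lcm takes max exponent of each prime: 5² · 19 · 23 · 37 = 404225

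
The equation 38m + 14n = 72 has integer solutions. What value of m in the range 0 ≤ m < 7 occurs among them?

3

Euclid: 38 = 2·14 + 10; 14 = 1·10 + 4; 10 = 2·4 + 2; 4 = 2·2 + 0 → gcd = 2; 72 = 2·36.
Back-substitution yields 38·(3) + 14·(-8) = 2, so one solution is m = 3·36 = 108, n = -8·36 = -288.
Solutions in m differ by 14/2 = 7; the one in [0, 7) is 108 mod 7 = 3.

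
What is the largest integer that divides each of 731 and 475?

1

Euclid: 731 = 1·475 + 256; 475 = 1·256 + 219; 256 = 1·219 + 37; 219 = 5·37 + 34; 37 = 1·34 + 3; 34 = 11·3 + 1; 3 = 3·1 + 0. Last nonzero remainder: 1.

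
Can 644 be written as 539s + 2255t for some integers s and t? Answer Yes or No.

By Bézout, 539s + 2255t = 644 has integer solutions iff gcd(539, 2255) | 644.
Euclid: 2255 = 4·539 + 99; 539 = 5·99 + 44; 99 = 2·44 + 11; 44 = 4·11 + 0. gcd = 11; 644 mod 11 = 6. No.

No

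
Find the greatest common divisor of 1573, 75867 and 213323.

121

gcd(1573, 75867): 75867 = 48·1573 + 363; 1573 = 4·363 + 121; 363 = 3·121 + 0 → 121
gcd(121, 213323): 213323 = 1763·121 + 0 → 121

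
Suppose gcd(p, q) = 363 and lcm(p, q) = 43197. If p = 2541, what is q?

6171

Using pq = gcd(p,q)·lcm(p,q) = 363·43197 = 15680511, we get q = 15680511/2541 = 6171.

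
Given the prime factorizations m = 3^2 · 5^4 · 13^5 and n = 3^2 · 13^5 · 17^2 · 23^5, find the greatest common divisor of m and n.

min exponent per shared prime: 3^2 · 13^5 = 3341637

3341637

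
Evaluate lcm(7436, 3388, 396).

7436 = 2² · 11 · 13²; 3388 = 2² · 7 · 11²; 396 = 2² · 3² · 11
lcm takes max exponent of each prime: 2² · 3² · 7 · 11² · 13² = 5153148

5153148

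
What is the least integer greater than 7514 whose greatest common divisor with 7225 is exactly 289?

7225 = 289·25. Any m with gcd(m, 7225) = 289 is a multiple of 289, say 289s, with s coprime to 25.
Need s > 7514/289, so s ≥ 27. First s ≥ 27 with gcd(s, 25) = 1 is s = 27. Thus m = 289·27 = 7803.

7803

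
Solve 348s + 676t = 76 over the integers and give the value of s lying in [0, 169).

109

gcd(348, 676) = 4 (Euclid: 676 = 1·348 + 328; 348 = 1·328 + 20; 328 = 16·20 + 8; 20 = 2·8 + 4; 8 = 2·4 + 0), and 4 | 76.
Extended Euclid: 348·(68) + 676·(-35) = 4. Scale by 19: s₀ = 1292.
General solution s = s₀ + 169k; reducing mod 169 gives s = 109 (and t = -56).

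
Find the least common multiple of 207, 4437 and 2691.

1326663

207 = 3² · 23; 4437 = 3² · 17 · 29; 2691 = 3² · 13 · 23
lcm takes max exponent of each prime: 3² · 13 · 17 · 23 · 29 = 1326663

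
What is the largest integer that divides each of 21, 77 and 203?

7

gcd(21, 77): 77 = 3·21 + 14; 21 = 1·14 + 7; 14 = 2·7 + 0 → 7
gcd(7, 203): 203 = 29·7 + 0 → 7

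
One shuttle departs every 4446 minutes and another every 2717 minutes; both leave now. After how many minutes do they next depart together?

48906

4446 = 2 · 3² · 13 · 19; 2717 = 11 · 13 · 19
max exponents: 2 · 3² · 11 · 13 · 19 = 48906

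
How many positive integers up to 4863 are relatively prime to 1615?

3470

1615 = 5·17·19. Inclusion–exclusion on these primes:
4863 − ⌊4863/5⌋ − ⌊4863/17⌋ − ⌊4863/19⌋ + ⌊4863/85⌋ + ⌊4863/95⌋ + ⌊4863/323⌋ − ⌊4863/1615⌋ = 3470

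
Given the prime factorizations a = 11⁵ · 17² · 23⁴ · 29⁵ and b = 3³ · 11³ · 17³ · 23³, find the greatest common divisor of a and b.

min exponent per shared prime: 11³ · 17² · 23³ = 4680146053

4680146053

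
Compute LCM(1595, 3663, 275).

2655675

1595 = 5 · 11 · 29; 3663 = 3² · 11 · 37; 275 = 5² · 11
lcm takes max exponent of each prime: 3² · 5² · 11 · 29 · 37 = 2655675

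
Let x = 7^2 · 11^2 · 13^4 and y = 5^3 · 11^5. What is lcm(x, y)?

max exponent per prime: 5^3 · 7^2 · 11^5 · 13^4 = 28173637867375

28173637867375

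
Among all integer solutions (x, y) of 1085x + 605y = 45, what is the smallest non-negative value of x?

19

Reduce mod 605: 1085x ≡ 45 (mod 605). With g = gcd(1085, 605) = 5 dividing 45, divide through: 217x ≡ 9 (mod 121).
Since gcd(217, 121) = 1, x ≡ 9·(217)⁻¹ ≡ 19 (mod 121). Smallest non-negative: 19.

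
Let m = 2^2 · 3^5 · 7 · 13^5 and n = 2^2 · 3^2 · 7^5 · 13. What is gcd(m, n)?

3276

min exponent per shared prime: 2^2 · 3^2 · 7 · 13 = 3276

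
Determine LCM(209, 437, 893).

225929

209 = 11 · 19; 437 = 19 · 23; 893 = 19 · 47
lcm takes max exponent of each prime: 11 · 19 · 23 · 47 = 225929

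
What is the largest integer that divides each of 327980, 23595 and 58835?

5

gcd(327980, 23595): 327980 = 13·23595 + 21245; 23595 = 1·21245 + 2350; 21245 = 9·2350 + 95; 2350 = 24·95 + 70; 95 = 1·70 + 25; 70 = 2·25 + 20; 25 = 1·20 + 5; 20 = 4·5 + 0 → 5
gcd(5, 58835): 58835 = 11767·5 + 0 → 5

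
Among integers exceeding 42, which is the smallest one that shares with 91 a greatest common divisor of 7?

gcd(t, 91) = 7 forces 7 | t; write t = 7s. Then gcd(7s, 7·13) = 7·gcd(s, 13), so need gcd(s, 13) = 1.
7s > 42 gives s ≥ 7. The least s ≥ 7 coprime to 13 is 7, so t = 7·7 = 49.

49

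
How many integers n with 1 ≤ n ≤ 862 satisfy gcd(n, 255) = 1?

433

Prime factors of 255: 3, 5, 17. Count integers ≤ 862 divisible by none of them.
By inclusion–exclusion: 862 − ⌊862/3⌋ − ⌊862/5⌋ − ⌊862/17⌋ + ⌊862/15⌋ + ⌊862/51⌋ + ⌊862/85⌋ − ⌊862/255⌋ = 433.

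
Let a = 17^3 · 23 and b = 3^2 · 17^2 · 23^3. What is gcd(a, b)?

6647

min exponent per shared prime: 17^2 · 23 = 6647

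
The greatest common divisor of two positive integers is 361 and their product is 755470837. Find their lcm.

2092717

Since gcd(a,b)·lcm(a,b) = ab, lcm = 755470837/361 = 2092717.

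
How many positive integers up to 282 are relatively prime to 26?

Prime factors of 26: 2, 13. Count integers ≤ 282 divisible by none of them.
By inclusion–exclusion: 282 − ⌊282/2⌋ − ⌊282/13⌋ + ⌊282/26⌋ = 130.

130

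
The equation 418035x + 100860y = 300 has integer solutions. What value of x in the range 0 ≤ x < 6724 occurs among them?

4948

gcd(418035, 100860) = 15 (Euclid: 418035 = 4·100860 + 14595; 100860 = 6·14595 + 13290; 14595 = 1·13290 + 1305; 13290 = 10·1305 + 240; 1305 = 5·240 + 105; 240 = 2·105 + 30; 105 = 3·30 + 15; 30 = 2·15 + 0), and 15 | 300.
Extended Euclid: 418035·(2937) + 100860·(-12173) = 15. Scale by 20: x₀ = 58740.
General solution x = x₀ + 6724t; reducing mod 6724 gives x = 4948 (and y = -20508).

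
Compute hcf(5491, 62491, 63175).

19

5491 = 17² · 19; 62491 = 11 · 13 · 19 · 23; 63175 = 5² · 7 · 19²
gcd takes min exponent of each prime: 19 = 19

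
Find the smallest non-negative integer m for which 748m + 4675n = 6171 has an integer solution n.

2

gcd(748, 4675) = 187 (Euclid: 4675 = 6·748 + 187; 748 = 4·187 + 0), and 187 | 6171.
Extended Euclid: 748·(-6) + 4675·(1) = 187. Scale by 33: m₀ = -198.
General solution m = m₀ + 25t; reducing mod 25 gives m = 2 (and n = 1).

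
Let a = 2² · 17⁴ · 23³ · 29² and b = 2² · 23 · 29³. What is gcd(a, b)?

min exponent per shared prime: 2² · 23 · 29² = 77372

77372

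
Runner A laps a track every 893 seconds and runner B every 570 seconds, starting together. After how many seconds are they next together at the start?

893 = 19 · 47; 570 = 2 · 3 · 5 · 19
max exponents: 2 · 3 · 5 · 19 · 47 = 26790

26790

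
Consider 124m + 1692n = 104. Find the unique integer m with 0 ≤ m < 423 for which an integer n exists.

Reduce mod 1692: 124m ≡ 104 (mod 1692). With g = gcd(124, 1692) = 4 dividing 104, divide through: 31m ≡ 26 (mod 423).
Since gcd(31, 423) = 1, m ≡ 26·(31)⁻¹ ≡ 110 (mod 423). Smallest non-negative: 110.

110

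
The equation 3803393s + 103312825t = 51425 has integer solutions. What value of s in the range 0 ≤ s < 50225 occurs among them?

2825

gcd(3803393, 103312825) = 2057 (Euclid: 103312825 = 27·3803393 + 621214; 3803393 = 6·621214 + 76109; 621214 = 8·76109 + 12342; 76109 = 6·12342 + 2057; 12342 = 6·2057 + 0), and 2057 | 51425.
Extended Euclid: 3803393·(8149) + 103312825·(-300) = 2057. Scale by 25: s₀ = 203725.
General solution s = s₀ + 50225k; reducing mod 50225 gives s = 2825 (and t = -104).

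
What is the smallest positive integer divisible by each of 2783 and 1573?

2783 = 11² · 23; 1573 = 11² · 13
max exponents: 11² · 13 · 23 = 36179

36179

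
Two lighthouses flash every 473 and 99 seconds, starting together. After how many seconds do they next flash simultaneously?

4257

473 = 11 · 43; 99 = 3² · 11
max exponents: 3² · 11 · 43 = 4257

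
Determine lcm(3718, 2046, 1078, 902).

3718 = 2 · 11 · 13²; 2046 = 2 · 3 · 11 · 31; 1078 = 2 · 7² · 11; 902 = 2 · 11 · 41
lcm takes max exponent of each prime: 2 · 3 · 7² · 11 · 13² · 31 · 41 = 694659966

694659966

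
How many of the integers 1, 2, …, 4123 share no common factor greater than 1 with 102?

1294

102 = 2·3·17. Inclusion–exclusion on these primes:
4123 − ⌊4123/2⌋ − ⌊4123/3⌋ − ⌊4123/17⌋ + ⌊4123/6⌋ + ⌊4123/34⌋ + ⌊4123/51⌋ − ⌊4123/102⌋ = 1294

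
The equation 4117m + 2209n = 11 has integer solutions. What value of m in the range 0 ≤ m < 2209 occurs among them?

Euclid: 4117 = 1·2209 + 1908; 2209 = 1·1908 + 301; 1908 = 6·301 + 102; 301 = 2·102 + 97; 102 = 1·97 + 5; 97 = 19·5 + 2; 5 = 2·2 + 1; 2 = 2·1 + 0 → gcd = 1; 11 = 1·11.
Back-substitution yields 4117·(888) + 2209·(-1655) = 1, so one solution is m = 888·11 = 9768, n = -1655·11 = -18205.
Solutions in m differ by 2209/1 = 2209; the one in [0, 2209) is 9768 mod 2209 = 932.

932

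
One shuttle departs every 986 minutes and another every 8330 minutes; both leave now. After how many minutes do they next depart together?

241570

986 = 2 · 17 · 29; 8330 = 2 · 5 · 7² · 17
max exponents: 2 · 5 · 7² · 17 · 29 = 241570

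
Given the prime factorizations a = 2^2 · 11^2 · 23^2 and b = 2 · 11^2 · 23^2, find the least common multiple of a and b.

256036

max exponent per prime: 2^2 · 11^2 · 23^2 = 256036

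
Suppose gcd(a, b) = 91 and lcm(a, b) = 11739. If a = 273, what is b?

a·b = gcd·lcm = 91·11739 = 1068249, so b = 1068249/273 = 3913.

3913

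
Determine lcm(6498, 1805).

6498 = 2 · 3² · 19²; 1805 = 5 · 19²
max exponents: 2 · 3² · 5 · 19² = 32490

32490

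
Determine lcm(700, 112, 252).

700 = 2² · 5² · 7; 112 = 2⁴ · 7; 252 = 2² · 3² · 7
lcm takes max exponent of each prime: 2⁴ · 3² · 5² · 7 = 25200

25200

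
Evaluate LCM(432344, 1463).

57501752

gcd first: 432344 = 295·1463 + 759; 1463 = 1·759 + 704; 759 = 1·704 + 55; 704 = 12·55 + 44; 55 = 1·44 + 11; 44 = 4·11 + 0 → gcd = 11
lcm = 432344·1463/gcd = 632519272/11 = 57501752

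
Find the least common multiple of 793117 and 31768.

gcd first: 793117 = 24·31768 + 30685; 31768 = 1·30685 + 1083; 30685 = 28·1083 + 361; 1083 = 3·361 + 0 → gcd = 361
lcm = 793117·31768/gcd = 25195740856/361 = 69794296

69794296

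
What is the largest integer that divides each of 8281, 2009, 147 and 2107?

gcd(8281, 2009): 8281 = 4·2009 + 245; 2009 = 8·245 + 49; 245 = 5·49 + 0 → 49
gcd(49, 147): 147 = 3·49 + 0 → 49
gcd(49, 2107): 2107 = 43·49 + 0 → 49

49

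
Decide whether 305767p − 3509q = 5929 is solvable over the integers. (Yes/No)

Yes

By Bézout, 305767p − 3509q = 5929 has integer solutions iff gcd(305767, 3509) | 5929.
Euclid: 305767 = 87·3509 + 484; 3509 = 7·484 + 121; 484 = 4·121 + 0. gcd = 121; 5929 mod 121 = 0. Yes.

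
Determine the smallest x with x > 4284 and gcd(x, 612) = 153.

4437

gcd(x, 612) = 153 forces 153 | x; write x = 153s. Then gcd(153s, 153·4) = 153·gcd(s, 4), so need gcd(s, 4) = 1.
153s > 4284 gives s ≥ 29. The least s ≥ 29 coprime to 4 is 29, so x = 153·29 = 4437.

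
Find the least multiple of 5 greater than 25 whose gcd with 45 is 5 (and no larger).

35

gcd(x, 45) = 5 forces 5 | x; write x = 5s. Then gcd(5s, 5·9) = 5·gcd(s, 9), so need gcd(s, 9) = 1.
5s > 25 gives s ≥ 6. The least s ≥ 6 coprime to 9 is 7, so x = 5·7 = 35.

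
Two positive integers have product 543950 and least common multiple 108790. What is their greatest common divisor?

From gcd × lcm = ab: gcd = 543950 / 108790 = 5.

5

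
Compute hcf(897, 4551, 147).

897 = 3 · 13 · 23; 4551 = 3 · 37 · 41; 147 = 3 · 7²
gcd takes min exponent of each prime: 3 = 3

3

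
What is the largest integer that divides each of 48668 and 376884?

4

48668 = 2² · 23³
376884 = 2² · 3² · 19² · 29
Common: 2² = 4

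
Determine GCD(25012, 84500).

676

Euclid: 84500 = 3·25012 + 9464; 25012 = 2·9464 + 6084; 9464 = 1·6084 + 3380; 6084 = 1·3380 + 2704; 3380 = 1·2704 + 676; 2704 = 4·676 + 0. Last nonzero remainder: 676.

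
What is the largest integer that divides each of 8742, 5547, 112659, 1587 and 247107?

gcd(8742, 5547): 8742 = 1·5547 + 3195; 5547 = 1·3195 + 2352; 3195 = 1·2352 + 843; 2352 = 2·843 + 666; 843 = 1·666 + 177; 666 = 3·177 + 135; 177 = 1·135 + 42; 135 = 3·42 + 9; 42 = 4·9 + 6; 9 = 1·6 + 3; 6 = 2·3 + 0 → 3
gcd(3, 112659): 112659 = 37553·3 + 0 → 3
gcd(3, 1587): 1587 = 529·3 + 0 → 3
gcd(3, 247107): 247107 = 82369·3 + 0 → 3

3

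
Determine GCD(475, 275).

25

Euclid: 475 = 1·275 + 200; 275 = 1·200 + 75; 200 = 2·75 + 50; 75 = 1·50 + 25; 50 = 2·25 + 0. Last nonzero remainder: 25.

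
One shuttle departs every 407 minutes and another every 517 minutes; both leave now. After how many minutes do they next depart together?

407 = 11 · 37; 517 = 11 · 47
max exponents: 11 · 37 · 47 = 19129

19129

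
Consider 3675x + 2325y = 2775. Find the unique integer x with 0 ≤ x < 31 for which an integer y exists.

gcd(3675, 2325) = 75 (Euclid: 3675 = 1·2325 + 1350; 2325 = 1·1350 + 975; 1350 = 1·975 + 375; 975 = 2·375 + 225; 375 = 1·225 + 150; 225 = 1·150 + 75; 150 = 2·75 + 0), and 75 | 2775.
Extended Euclid: 3675·(-12) + 2325·(19) = 75. Scale by 37: x₀ = -444.
General solution x = x₀ + 31t; reducing mod 31 gives x = 21 (and y = -32).

21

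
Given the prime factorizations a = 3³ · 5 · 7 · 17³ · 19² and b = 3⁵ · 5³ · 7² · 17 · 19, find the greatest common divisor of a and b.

min exponent per shared prime: 3³ · 5 · 7 · 17 · 19 = 305235

305235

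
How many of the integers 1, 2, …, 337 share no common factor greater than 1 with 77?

77 = 7·11. Inclusion–exclusion on these primes:
337 − ⌊337/7⌋ − ⌊337/11⌋ + ⌊337/77⌋ = 263

263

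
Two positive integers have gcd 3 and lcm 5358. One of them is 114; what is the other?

141

a·b = gcd·lcm = 3·5358 = 16074, so b = 16074/114 = 141.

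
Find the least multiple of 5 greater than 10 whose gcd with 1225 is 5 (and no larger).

15

1225 = 5·245. Any k with gcd(k, 1225) = 5 is a multiple of 5, say 5s, with s coprime to 245.
Need s > 10/5, so s ≥ 3. First s ≥ 3 with gcd(s, 245) = 1 is s = 3. Thus k = 5·3 = 15.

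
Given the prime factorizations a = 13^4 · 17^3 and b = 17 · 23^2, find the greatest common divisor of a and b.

min exponent per shared prime: 17 = 17

17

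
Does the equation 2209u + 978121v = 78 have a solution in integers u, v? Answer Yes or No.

Yes

By Bézout, 2209u + 978121v = 78 has integer solutions iff gcd(2209, 978121) | 78.
Euclid: 978121 = 442·2209 + 1743; 2209 = 1·1743 + 466; 1743 = 3·466 + 345; 466 = 1·345 + 121; 345 = 2·121 + 103; 121 = 1·103 + 18; 103 = 5·18 + 13; 18 = 1·13 + 5; 13 = 2·5 + 3; 5 = 1·3 + 2; 3 = 1·2 + 1; 2 = 2·1 + 0. gcd = 1; 78 mod 1 = 0. Yes.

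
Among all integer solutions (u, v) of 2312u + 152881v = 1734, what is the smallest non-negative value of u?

133

Euclid: 152881 = 66·2312 + 289; 2312 = 8·289 + 0 → gcd = 289; 1734 = 289·6.
Back-substitution yields 2312·(-66) + 152881·(1) = 289, so one solution is u = -66·6 = -396, v = 1·6 = 6.
Solutions in u differ by 152881/289 = 529; the one in [0, 529) is -396 mod 529 = 133.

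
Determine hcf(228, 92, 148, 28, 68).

228 = 2² · 3 · 19; 92 = 2² · 23; 148 = 2² · 37; 28 = 2² · 7; 68 = 2² · 17
gcd takes min exponent of each prime: 2² = 4

4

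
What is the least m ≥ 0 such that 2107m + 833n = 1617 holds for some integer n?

gcd(2107, 833) = 49 (Euclid: 2107 = 2·833 + 441; 833 = 1·441 + 392; 441 = 1·392 + 49; 392 = 8·49 + 0), and 49 | 1617.
Extended Euclid: 2107·(2) + 833·(-5) = 49. Scale by 33: m₀ = 66.
General solution m = m₀ + 17t; reducing mod 17 gives m = 15 (and n = -36).

15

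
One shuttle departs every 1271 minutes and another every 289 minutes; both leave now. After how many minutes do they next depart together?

gcd first: 1271 = 4·289 + 115; 289 = 2·115 + 59; 115 = 1·59 + 56; 59 = 1·56 + 3; 56 = 18·3 + 2; 3 = 1·2 + 1; 2 = 2·1 + 0 → gcd = 1
lcm = 1271·289/gcd = 367319/1 = 367319

367319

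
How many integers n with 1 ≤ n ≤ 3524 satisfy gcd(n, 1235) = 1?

Prime factors of 1235: 5, 13, 19. Count integers ≤ 3524 divisible by none of them.
By inclusion–exclusion: 3524 − ⌊3524/5⌋ − ⌊3524/13⌋ − ⌊3524/19⌋ + ⌊3524/65⌋ + ⌊3524/95⌋ + ⌊3524/247⌋ − ⌊3524/1235⌋ = 2467.

2467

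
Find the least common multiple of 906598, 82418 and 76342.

lcm(906598, 82418) = 906598·82418/gcd = 74719993964/82418 = 906598
lcm(906598, 76342) = 906598·76342/gcd = 69211504516/98 = 706239842

706239842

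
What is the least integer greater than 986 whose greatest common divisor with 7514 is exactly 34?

1020

gcd(k, 7514) = 34 forces 34 | k; write k = 34s. Then gcd(34s, 34·221) = 34·gcd(s, 221), so need gcd(s, 221) = 1.
34s > 986 gives s ≥ 30. The least s ≥ 30 coprime to 221 is 30, so k = 34·30 = 1020.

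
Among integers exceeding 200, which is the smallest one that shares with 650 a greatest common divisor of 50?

650 = 50·13. Any x with gcd(x, 650) = 50 is a multiple of 50, say 50s, with s coprime to 13.
Need s > 200/50, so s ≥ 5. First s ≥ 5 with gcd(s, 13) = 1 is s = 5. Thus x = 50·5 = 250.

250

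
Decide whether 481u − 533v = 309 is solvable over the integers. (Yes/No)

No

By Bézout, 481u − 533v = 309 has integer solutions iff gcd(481, 533) | 309.
Euclid: 533 = 1·481 + 52; 481 = 9·52 + 13; 52 = 4·13 + 0. gcd = 13; 309 mod 13 = 10. No.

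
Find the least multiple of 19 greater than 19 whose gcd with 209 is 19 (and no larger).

Multiples of 19 above 19: 19·2, 19·3, … . Need the cofactor coprime to 209/19 = 11.
Checking s = 2, 3, … the first with gcd(s, 11) = 1 is s = 2, giving 38.

38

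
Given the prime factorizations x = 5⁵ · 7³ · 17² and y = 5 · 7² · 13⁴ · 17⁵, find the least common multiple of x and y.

max exponent per prime: 5⁵ · 7³ · 13⁴ · 17⁵ = 43467249285971875

43467249285971875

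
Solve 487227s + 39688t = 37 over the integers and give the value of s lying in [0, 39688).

Reduce mod 39688: 487227s ≡ 37 (mod 39688). With g = gcd(487227, 39688) = 1 dividing 37, divide through: 487227s ≡ 37 (mod 39688).
Since gcd(487227, 39688) = 1, s ≡ 37·(487227)⁻¹ ≡ 32055 (mod 39688). Smallest non-negative: 32055.

32055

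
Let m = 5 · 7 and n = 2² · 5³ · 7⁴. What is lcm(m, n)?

max exponent per prime: 2² · 5³ · 7⁴ = 1200500

1200500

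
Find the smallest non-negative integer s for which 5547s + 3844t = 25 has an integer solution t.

623

Reduce mod 3844: 5547s ≡ 25 (mod 3844). With g = gcd(5547, 3844) = 1 dividing 25, divide through: 5547s ≡ 25 (mod 3844).
Since gcd(5547, 3844) = 1, s ≡ 25·(5547)⁻¹ ≡ 623 (mod 3844). Smallest non-negative: 623.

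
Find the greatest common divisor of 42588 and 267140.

42588 = 2² · 3² · 7 · 13²
267140 = 2² · 5 · 19² · 37
Common: 2² = 4

4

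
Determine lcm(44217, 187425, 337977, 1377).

1076870766825

44217 = 3² · 17³; 187425 = 3² · 5² · 7² · 17; 337977 = 3² · 17 · 47²; 1377 = 3⁴ · 17
lcm takes max exponent of each prime: 3⁴ · 5² · 7² · 17³ · 47² = 1076870766825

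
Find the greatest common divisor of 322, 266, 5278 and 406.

gcd(322, 266): 322 = 1·266 + 56; 266 = 4·56 + 42; 56 = 1·42 + 14; 42 = 3·14 + 0 → 14
gcd(14, 5278): 5278 = 377·14 + 0 → 14
gcd(14, 406): 406 = 29·14 + 0 → 14

14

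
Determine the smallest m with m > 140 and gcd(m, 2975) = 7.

gcd(m, 2975) = 7 forces 7 | m; write m = 7s. Then gcd(7s, 7·425) = 7·gcd(s, 425), so need gcd(s, 425) = 1.
7s > 140 gives s ≥ 21. The least s ≥ 21 coprime to 425 is 21, so m = 7·21 = 147.

147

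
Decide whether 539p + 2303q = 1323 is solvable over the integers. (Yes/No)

By Bézout, 539p + 2303q = 1323 has integer solutions iff gcd(539, 2303) | 1323.
Euclid: 2303 = 4·539 + 147; 539 = 3·147 + 98; 147 = 1·98 + 49; 98 = 2·49 + 0. gcd = 49; 1323 mod 49 = 0. Yes.

Yes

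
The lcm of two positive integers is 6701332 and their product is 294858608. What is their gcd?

From gcd × lcm = ab: gcd = 294858608 / 6701332 = 44.

44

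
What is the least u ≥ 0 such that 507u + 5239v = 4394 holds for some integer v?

19

gcd(507, 5239) = 169 (Euclid: 5239 = 10·507 + 169; 507 = 3·169 + 0), and 169 | 4394.
Extended Euclid: 507·(-10) + 5239·(1) = 169. Scale by 26: u₀ = -260.
General solution u = u₀ + 31t; reducing mod 31 gives u = 19 (and v = -1).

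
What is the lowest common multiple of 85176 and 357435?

20016360

85176 = 2³ · 3² · 7 · 13²; 357435 = 3² · 5 · 13² · 47
max exponents: 2³ · 3² · 5 · 7 · 13² · 47 = 20016360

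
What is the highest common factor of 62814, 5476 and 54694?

2

62814 = 2 · 3 · 19² · 29; 5476 = 2² · 37²; 54694 = 2 · 23 · 29 · 41
gcd takes min exponent of each prime: 2 = 2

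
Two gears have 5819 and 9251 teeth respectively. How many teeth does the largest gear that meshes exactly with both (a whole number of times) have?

11

Euclid: 9251 = 1·5819 + 3432; 5819 = 1·3432 + 2387; 3432 = 1·2387 + 1045; 2387 = 2·1045 + 297; 1045 = 3·297 + 154; 297 = 1·154 + 143; 154 = 1·143 + 11; 143 = 13·11 + 0. Last nonzero remainder: 11.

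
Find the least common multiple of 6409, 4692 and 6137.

lcm(6409, 4692) = 6409·4692/gcd = 30071028/17 = 1768884
lcm(1768884, 6137) = 1768884·6137/gcd = 10855641108/17 = 638567124

638567124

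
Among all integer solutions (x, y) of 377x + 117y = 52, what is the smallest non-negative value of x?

2

Reduce mod 117: 377x ≡ 52 (mod 117). With g = gcd(377, 117) = 13 dividing 52, divide through: 29x ≡ 4 (mod 9).
Since gcd(29, 9) = 1, x ≡ 4·(29)⁻¹ ≡ 2 (mod 9). Smallest non-negative: 2.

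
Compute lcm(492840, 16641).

gcd first: 492840 = 29·16641 + 10251; 16641 = 1·10251 + 6390; 10251 = 1·6390 + 3861; 6390 = 1·3861 + 2529; 3861 = 1·2529 + 1332; 2529 = 1·1332 + 1197; 1332 = 1·1197 + 135; 1197 = 8·135 + 117; 135 = 1·117 + 18; 117 = 6·18 + 9; 18 = 2·9 + 0 → gcd = 9
lcm = 492840·16641/gcd = 8201350440/9 = 911261160

911261160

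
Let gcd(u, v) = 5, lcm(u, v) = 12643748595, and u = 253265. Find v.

249615

u·v = gcd·lcm = 5·12643748595 = 63218742975, so v = 63218742975/253265 = 249615.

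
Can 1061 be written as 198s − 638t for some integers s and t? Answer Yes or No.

No

By Bézout, 198s − 638t = 1061 has integer solutions iff gcd(198, 638) | 1061.
Euclid: 638 = 3·198 + 44; 198 = 4·44 + 22; 44 = 2·22 + 0. gcd = 22; 1061 mod 22 = 5. No.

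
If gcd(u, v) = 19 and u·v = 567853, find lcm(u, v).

gcd·lcm = product, so lcm = 567853/19 = 29887.

29887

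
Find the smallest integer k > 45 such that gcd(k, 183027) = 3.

gcd(k, 183027) = 3 forces 3 | k; write k = 3s. Then gcd(3s, 3·61009) = 3·gcd(s, 61009), so need gcd(s, 61009) = 1.
3s > 45 gives s ≥ 16. The least s ≥ 16 coprime to 61009 is 16, so k = 3·16 = 48.

48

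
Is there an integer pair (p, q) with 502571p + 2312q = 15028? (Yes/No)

By Bézout, 502571p + 2312q = 15028 has integer solutions iff gcd(502571, 2312) | 15028.
Euclid: 502571 = 217·2312 + 867; 2312 = 2·867 + 578; 867 = 1·578 + 289; 578 = 2·289 + 0. gcd = 289; 15028 mod 289 = 0. Yes.

Yes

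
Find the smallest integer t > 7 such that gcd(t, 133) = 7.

Multiples of 7 above 7: 7·2, 7·3, … . Need the cofactor coprime to 133/7 = 19.
Checking s = 2, 3, … the first with gcd(s, 19) = 1 is s = 2, giving 14.

14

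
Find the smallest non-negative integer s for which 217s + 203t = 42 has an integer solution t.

Euclid: 217 = 1·203 + 14; 203 = 14·14 + 7; 14 = 2·7 + 0 → gcd = 7; 42 = 7·6.
Back-substitution yields 217·(-14) + 203·(15) = 7, so one solution is s = -14·6 = -84, t = 15·6 = 90.
Solutions in s differ by 203/7 = 29; the one in [0, 29) is -84 mod 29 = 3.

3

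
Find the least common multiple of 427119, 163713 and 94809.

6087707032407

427119 = 3 · 7 · 11 · 43²; 163713 = 3 · 11³ · 41; 94809 = 3 · 11 · 13² · 17
lcm takes max exponent of each prime: 3 · 7 · 11³ · 13² · 17 · 41 · 43² = 6087707032407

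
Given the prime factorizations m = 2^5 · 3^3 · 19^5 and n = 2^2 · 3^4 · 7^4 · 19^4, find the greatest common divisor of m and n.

min exponent per shared prime: 2^2 · 3^3 · 19^4 = 14074668

14074668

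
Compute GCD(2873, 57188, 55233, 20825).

17

2873 = 13² · 17; 57188 = 2² · 17 · 29²; 55233 = 3² · 17 · 19²; 20825 = 5² · 7² · 17
gcd takes min exponent of each prime: 17 = 17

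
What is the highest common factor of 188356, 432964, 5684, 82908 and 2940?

196

188356 = 2² · 7² · 31²; 432964 = 2² · 7² · 47²; 5684 = 2² · 7² · 29; 82908 = 2² · 3² · 7² · 47; 2940 = 2² · 3 · 5 · 7²
gcd takes min exponent of each prime: 2² · 7² = 196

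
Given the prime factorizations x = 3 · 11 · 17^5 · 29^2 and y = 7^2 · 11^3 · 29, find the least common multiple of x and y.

max exponent per prime: 3 · 7^2 · 11^3 · 17^5 · 29^2 = 233633972242209

233633972242209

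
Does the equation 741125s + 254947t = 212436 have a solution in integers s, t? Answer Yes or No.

By Bézout, 741125s + 254947t = 212436 has integer solutions iff gcd(741125, 254947) | 212436.
Euclid: 741125 = 2·254947 + 231231; 254947 = 1·231231 + 23716; 231231 = 9·23716 + 17787; 23716 = 1·17787 + 5929; 17787 = 3·5929 + 0. gcd = 5929; 212436 mod 5929 = 4921. No.

No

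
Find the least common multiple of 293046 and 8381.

293046 = 2 · 3 · 13² · 17²; 8381 = 17² · 29
max exponents: 2 · 3 · 13² · 17² · 29 = 8498334

8498334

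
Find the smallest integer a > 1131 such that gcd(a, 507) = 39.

507 = 39·13. Any a with gcd(a, 507) = 39 is a multiple of 39, say 39s, with s coprime to 13.
Need s > 1131/39, so s ≥ 30. First s ≥ 30 with gcd(s, 13) = 1 is s = 30. Thus a = 39·30 = 1170.

1170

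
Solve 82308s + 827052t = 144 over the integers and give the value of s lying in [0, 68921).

23945

gcd(82308, 827052) = 12 (Euclid: 827052 = 10·82308 + 3972; 82308 = 20·3972 + 2868; 3972 = 1·2868 + 1104; 2868 = 2·1104 + 660; 1104 = 1·660 + 444; 660 = 1·444 + 216; 444 = 2·216 + 12; 216 = 18·12 + 0), and 12 | 144.
Extended Euclid: 82308·(-3748) + 827052·(373) = 12. Scale by 12: s₀ = -44976.
General solution s = s₀ + 68921k; reducing mod 68921 gives s = 23945 (and t = -2383).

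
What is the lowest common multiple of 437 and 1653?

38019

437 = 19 · 23; 1653 = 3 · 19 · 29
max exponents: 3 · 19 · 23 · 29 = 38019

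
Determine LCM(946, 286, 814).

946 = 2 · 11 · 43; 286 = 2 · 11 · 13; 814 = 2 · 11 · 37
lcm takes max exponent of each prime: 2 · 11 · 13 · 37 · 43 = 455026

455026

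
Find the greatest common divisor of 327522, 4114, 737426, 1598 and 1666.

gcd(327522, 4114): 327522 = 79·4114 + 2516; 4114 = 1·2516 + 1598; 2516 = 1·1598 + 918; 1598 = 1·918 + 680; 918 = 1·680 + 238; 680 = 2·238 + 204; 238 = 1·204 + 34; 204 = 6·34 + 0 → 34
gcd(34, 737426): 737426 = 21689·34 + 0 → 34
gcd(34, 1598): 1598 = 47·34 + 0 → 34
gcd(34, 1666): 1666 = 49·34 + 0 → 34

34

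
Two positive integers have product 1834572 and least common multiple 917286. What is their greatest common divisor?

gcd·lcm = product, so gcd = 1834572/917286 = 2.

2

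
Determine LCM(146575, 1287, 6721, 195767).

84879677025

lcm(146575, 1287) = 146575·1287/gcd = 188642025/143 = 1319175
lcm(1319175, 6721) = 1319175·6721/gcd = 8866175175/143 = 62001225
lcm(62001225, 195767) = 62001225·195767/gcd = 12137793814575/143 = 84879677025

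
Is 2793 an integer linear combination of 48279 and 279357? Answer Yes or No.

Yes

gcd(48279, 279357): 279357 = 5·48279 + 37962; 48279 = 1·37962 + 10317; 37962 = 3·10317 + 7011; 10317 = 1·7011 + 3306; 7011 = 2·3306 + 399; 3306 = 8·399 + 114; 399 = 3·114 + 57; 114 = 2·57 + 0 → 57
57 divides 2793, so a solution exists.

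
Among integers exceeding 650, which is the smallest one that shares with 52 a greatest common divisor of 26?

gcd(m, 52) = 26 forces 26 | m; write m = 26s. Then gcd(26s, 26·2) = 26·gcd(s, 2), so need gcd(s, 2) = 1.
26s > 650 gives s ≥ 26. The least s ≥ 26 coprime to 2 is 27, so m = 26·27 = 702.

702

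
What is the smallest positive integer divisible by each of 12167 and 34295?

417267265

12167 = 23³; 34295 = 5 · 19³
max exponents: 5 · 19³ · 23³ = 417267265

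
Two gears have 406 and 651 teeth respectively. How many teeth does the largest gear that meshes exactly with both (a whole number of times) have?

Euclid: 651 = 1·406 + 245; 406 = 1·245 + 161; 245 = 1·161 + 84; 161 = 1·84 + 77; 84 = 1·77 + 7; 77 = 11·7 + 0. Last nonzero remainder: 7.

7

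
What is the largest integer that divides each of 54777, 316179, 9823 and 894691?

gcd(54777, 316179): 316179 = 5·54777 + 42294; 54777 = 1·42294 + 12483; 42294 = 3·12483 + 4845; 12483 = 2·4845 + 2793; 4845 = 1·2793 + 2052; 2793 = 1·2052 + 741; 2052 = 2·741 + 570; 741 = 1·570 + 171; 570 = 3·171 + 57; 171 = 3·57 + 0 → 57
gcd(57, 9823): 9823 = 172·57 + 19; 57 = 3·19 + 0 → 19
gcd(19, 894691): 894691 = 47089·19 + 0 → 19

19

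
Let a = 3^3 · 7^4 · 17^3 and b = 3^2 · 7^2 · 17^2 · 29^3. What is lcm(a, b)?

max exponent per prime: 3^3 · 7^4 · 17^3 · 29^3 = 7767775798839

7767775798839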